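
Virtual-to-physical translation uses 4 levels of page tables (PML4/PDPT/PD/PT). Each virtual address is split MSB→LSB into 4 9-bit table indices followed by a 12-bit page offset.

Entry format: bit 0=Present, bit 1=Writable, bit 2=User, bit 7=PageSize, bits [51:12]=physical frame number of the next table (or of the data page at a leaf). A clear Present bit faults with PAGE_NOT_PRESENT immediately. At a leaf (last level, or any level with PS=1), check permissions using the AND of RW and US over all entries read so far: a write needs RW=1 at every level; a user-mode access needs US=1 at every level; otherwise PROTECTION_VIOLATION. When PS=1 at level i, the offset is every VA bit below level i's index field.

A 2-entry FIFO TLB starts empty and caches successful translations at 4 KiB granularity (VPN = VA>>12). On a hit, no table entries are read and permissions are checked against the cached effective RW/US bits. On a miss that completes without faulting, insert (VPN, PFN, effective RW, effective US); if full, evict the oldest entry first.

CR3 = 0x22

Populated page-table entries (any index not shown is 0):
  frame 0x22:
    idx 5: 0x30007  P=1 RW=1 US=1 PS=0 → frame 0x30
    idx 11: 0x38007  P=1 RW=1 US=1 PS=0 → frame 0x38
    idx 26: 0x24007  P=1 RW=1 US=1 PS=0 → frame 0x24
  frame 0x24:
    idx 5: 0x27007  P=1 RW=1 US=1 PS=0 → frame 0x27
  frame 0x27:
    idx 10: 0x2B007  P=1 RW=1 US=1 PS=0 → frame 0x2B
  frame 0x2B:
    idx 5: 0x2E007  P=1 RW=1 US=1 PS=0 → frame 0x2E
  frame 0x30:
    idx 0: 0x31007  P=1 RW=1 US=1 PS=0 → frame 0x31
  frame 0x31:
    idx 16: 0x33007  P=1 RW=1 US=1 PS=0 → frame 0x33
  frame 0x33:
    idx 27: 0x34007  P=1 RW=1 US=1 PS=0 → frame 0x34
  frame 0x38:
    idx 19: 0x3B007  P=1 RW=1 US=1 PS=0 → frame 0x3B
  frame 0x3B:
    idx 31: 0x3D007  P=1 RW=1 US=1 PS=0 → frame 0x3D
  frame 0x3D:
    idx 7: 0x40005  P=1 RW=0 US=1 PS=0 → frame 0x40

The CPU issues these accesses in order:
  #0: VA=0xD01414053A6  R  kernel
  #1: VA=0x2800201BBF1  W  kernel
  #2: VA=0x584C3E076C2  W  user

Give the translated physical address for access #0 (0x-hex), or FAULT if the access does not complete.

Walk each access:
#0 VA=0xD01414053A6 (r,kernel):
  L0: frame=0x22 idx=26 entry=0x24007 [P=1 RW=1 US=1 PS=0]
  L1: frame=0x24 idx=5 entry=0x27007 [P=1 RW=1 US=1 PS=0]
  L2: frame=0x27 idx=10 entry=0x2B007 [P=1 RW=1 US=1 PS=0]
  L3: frame=0x2B idx=5 entry=0x2E007 [P=1 RW=1 US=1 PS=0]
  → PA=0x2E3A6  (4 entries read)
#1 VA=0x2800201BBF1 (w,kernel):
  L0: frame=0x22 idx=5 entry=0x30007 [P=1 RW=1 US=1 PS=0]
  L1: frame=0x30 idx=0 entry=0x31007 [P=1 RW=1 US=1 PS=0]
  L2: frame=0x31 idx=16 entry=0x33007 [P=1 RW=1 US=1 PS=0]
  L3: frame=0x33 idx=27 entry=0x34007 [P=1 RW=1 US=1 PS=0]
  → PA=0x34BF1  (4 entries read)
#2 VA=0x584C3E076C2 (w,user):
  L0: frame=0x22 idx=11 entry=0x38007 [P=1 RW=1 US=1 PS=0]
  L1: frame=0x38 idx=19 entry=0x3B007 [P=1 RW=1 US=1 PS=0]
  L2: frame=0x3B idx=31 entry=0x3D007 [P=1 RW=1 US=1 PS=0]
  L3: frame=0x3D idx=7 entry=0x40005 [P=1 RW=0 US=1 PS=0]
  ✗ PROTECTION_VIOLATION  [4 reads]

Access #0 PA: 0x2E3A6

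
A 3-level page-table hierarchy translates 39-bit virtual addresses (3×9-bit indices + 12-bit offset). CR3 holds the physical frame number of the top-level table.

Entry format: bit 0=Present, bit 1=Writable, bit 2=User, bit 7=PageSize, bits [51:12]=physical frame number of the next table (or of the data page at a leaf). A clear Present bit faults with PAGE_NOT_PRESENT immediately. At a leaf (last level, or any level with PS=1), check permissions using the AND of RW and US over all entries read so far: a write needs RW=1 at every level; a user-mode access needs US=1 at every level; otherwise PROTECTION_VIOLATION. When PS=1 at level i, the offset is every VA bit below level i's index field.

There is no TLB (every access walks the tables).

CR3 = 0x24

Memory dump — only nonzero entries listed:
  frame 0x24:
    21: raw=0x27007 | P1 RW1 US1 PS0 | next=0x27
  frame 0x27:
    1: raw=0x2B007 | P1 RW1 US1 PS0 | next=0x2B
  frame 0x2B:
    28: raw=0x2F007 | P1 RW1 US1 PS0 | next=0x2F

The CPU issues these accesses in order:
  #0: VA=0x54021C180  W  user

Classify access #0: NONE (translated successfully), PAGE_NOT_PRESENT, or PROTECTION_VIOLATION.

Per-access translation:
#0 VA=0x54021C180 (w,user):
  [0] read 0x24 idx=21: raw=0x27007 flags P=1 W=1 U=1 S=0
  [1] read 0x27 idx=1: raw=0x2B007 flags P=1 W=1 U=1 S=0
  [2] read 0x2B idx=28: raw=0x2F007 flags P=1 W=1 U=1 S=0
  ✓ 0x2F180  — 3 lookups

Access #0 fault: NONE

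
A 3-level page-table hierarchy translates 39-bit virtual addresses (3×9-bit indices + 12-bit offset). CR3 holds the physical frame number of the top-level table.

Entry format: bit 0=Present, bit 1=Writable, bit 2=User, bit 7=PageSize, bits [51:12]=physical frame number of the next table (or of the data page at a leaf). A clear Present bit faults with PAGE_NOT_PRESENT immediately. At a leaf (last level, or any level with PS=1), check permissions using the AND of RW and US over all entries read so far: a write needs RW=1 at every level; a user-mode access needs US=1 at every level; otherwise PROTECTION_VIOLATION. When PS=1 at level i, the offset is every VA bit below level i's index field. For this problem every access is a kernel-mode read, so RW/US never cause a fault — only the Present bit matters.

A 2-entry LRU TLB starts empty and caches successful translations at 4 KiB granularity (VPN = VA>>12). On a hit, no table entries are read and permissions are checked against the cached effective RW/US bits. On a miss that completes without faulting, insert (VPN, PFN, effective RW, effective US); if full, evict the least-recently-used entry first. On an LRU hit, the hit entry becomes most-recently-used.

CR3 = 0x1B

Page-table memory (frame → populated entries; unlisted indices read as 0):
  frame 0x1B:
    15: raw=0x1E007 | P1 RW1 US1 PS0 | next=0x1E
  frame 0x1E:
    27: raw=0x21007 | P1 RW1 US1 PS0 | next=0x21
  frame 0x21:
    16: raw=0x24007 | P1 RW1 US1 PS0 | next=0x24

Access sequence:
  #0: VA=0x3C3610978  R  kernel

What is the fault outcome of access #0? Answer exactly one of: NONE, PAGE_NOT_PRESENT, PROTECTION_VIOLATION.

Per-access translation:
#0 VA=0x3C3610978 (r,kernel):
  L0 @0x1B[15] → 0x1E007  P=1,RW=1,US=1,PS=0
  L1 @0x1E[27] → 0x21007  P=1,RW=1,US=1,PS=0
  L2 @0x21[16] → 0x24007  P=1,RW=1,US=1,PS=0
  → PA=0x24978  (3 entries read)

Access #0 fault: NONE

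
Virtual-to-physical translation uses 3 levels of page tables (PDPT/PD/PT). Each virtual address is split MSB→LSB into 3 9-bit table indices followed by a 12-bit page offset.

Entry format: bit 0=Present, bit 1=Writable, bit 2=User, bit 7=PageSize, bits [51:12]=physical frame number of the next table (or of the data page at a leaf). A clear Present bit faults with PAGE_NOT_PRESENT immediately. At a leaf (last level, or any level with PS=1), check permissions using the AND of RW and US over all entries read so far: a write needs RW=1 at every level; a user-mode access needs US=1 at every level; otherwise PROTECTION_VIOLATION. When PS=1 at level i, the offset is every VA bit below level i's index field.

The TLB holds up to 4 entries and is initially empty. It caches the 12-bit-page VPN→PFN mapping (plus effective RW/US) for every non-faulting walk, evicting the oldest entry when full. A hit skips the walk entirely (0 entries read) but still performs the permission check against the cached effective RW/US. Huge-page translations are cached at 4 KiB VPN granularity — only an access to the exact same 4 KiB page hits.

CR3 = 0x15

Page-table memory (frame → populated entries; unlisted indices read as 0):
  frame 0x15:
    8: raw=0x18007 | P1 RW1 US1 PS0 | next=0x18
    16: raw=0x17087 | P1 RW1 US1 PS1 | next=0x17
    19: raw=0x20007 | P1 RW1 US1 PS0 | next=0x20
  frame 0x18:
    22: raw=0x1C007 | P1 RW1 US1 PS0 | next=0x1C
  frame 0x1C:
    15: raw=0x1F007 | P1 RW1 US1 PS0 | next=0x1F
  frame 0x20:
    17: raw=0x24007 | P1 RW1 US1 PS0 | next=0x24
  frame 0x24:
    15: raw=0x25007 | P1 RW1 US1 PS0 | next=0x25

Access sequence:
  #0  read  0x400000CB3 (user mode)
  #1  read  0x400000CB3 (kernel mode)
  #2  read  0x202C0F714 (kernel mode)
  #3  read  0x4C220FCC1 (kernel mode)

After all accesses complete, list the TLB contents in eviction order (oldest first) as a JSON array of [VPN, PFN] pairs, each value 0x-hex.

Walk each access:
#0 VA=0x400000CB3 (r,user):
  lvl0: tbl 0x15, slot 16 ⇒ 0x17087 (P1/RW1/US1/PS1)
  ✓ 0x17CB3 (huge @L0)  — 1 lookups
#1 VA=0x400000CB3 (r,kernel):
  TLB hit vpn=0x400000 → PA=0x17CB3
#2 VA=0x202C0F714 (r,kernel):
  lvl0: tbl 0x15, slot 8 ⇒ 0x18007 (P1/RW1/US1/PS0)
  lvl1: tbl 0x18, slot 22 ⇒ 0x1C007 (P1/RW1/US1/PS0)
  lvl2: tbl 0x1C, slot 15 ⇒ 0x1F007 (P1/RW1/US1/PS0)
  ✓ 0x1F714  — 3 lookups
#3 VA=0x4C220FCC1 (r,kernel):
  lvl0: tbl 0x15, slot 19 ⇒ 0x20007 (P1/RW1/US1/PS0)
  lvl1: tbl 0x20, slot 17 ⇒ 0x24007 (P1/RW1/US1/PS0)
  lvl2: tbl 0x24, slot 15 ⇒ 0x25007 (P1/RW1/US1/PS0)
  ✓ 0x25CC1  — 3 lookups

TLB: [["0x400000", "0x17"], ["0x202C0F", "0x1F"], ["0x4C220F", "0x25"]]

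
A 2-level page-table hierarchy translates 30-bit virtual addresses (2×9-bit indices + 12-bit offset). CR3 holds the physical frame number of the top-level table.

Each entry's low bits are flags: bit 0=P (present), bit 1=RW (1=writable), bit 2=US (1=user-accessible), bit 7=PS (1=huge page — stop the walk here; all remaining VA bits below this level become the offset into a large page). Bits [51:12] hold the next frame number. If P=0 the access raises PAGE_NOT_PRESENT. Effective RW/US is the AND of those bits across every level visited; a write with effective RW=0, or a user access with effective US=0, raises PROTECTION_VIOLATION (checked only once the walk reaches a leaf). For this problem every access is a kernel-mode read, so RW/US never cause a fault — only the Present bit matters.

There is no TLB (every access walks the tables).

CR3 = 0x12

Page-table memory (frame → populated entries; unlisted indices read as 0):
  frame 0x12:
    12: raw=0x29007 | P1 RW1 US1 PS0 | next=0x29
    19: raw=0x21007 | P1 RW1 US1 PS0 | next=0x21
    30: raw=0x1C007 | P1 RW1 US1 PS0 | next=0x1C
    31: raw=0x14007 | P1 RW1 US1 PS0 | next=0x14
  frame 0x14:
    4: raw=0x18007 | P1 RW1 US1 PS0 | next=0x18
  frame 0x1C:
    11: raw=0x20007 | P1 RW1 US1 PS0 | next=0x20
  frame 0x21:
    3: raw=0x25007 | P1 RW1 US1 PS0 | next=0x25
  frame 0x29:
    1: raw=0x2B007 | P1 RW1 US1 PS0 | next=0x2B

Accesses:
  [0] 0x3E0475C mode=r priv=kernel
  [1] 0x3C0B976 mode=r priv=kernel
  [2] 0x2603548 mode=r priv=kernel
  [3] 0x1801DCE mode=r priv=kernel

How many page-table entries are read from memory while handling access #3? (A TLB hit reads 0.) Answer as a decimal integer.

Per-access translation:
#0 VA=0x3E0475C (r,kernel):
  [0] read 0x12 idx=31: raw=0x14007 flags P=1 W=1 U=1 S=0
  [1] read 0x14 idx=4: raw=0x18007 flags P=1 W=1 U=1 S=0
  ✓ 0x1875C  — 2 lookups
#1 VA=0x3C0B976 (r,kernel):
  [0] read 0x12 idx=30: raw=0x1C007 flags P=1 W=1 U=1 S=0
  [1] read 0x1C idx=11: raw=0x20007 flags P=1 W=1 U=1 S=0
  ✓ 0x20976  — 2 lookups
#2 VA=0x2603548 (r,kernel):
  [0] read 0x12 idx=19: raw=0x21007 flags P=1 W=1 U=1 S=0
  [1] read 0x21 idx=3: raw=0x25007 flags P=1 W=1 U=1 S=0
  ✓ 0x25548  — 2 lookups
#3 VA=0x1801DCE (r,kernel):
  [0] read 0x12 idx=12: raw=0x29007 flags P=1 W=1 U=1 S=0
  [1] read 0x29 idx=1: raw=0x2B007 flags P=1 W=1 U=1 S=0
  ✓ 0x2BDCE  — 2 lookups

Entries read for #3: 2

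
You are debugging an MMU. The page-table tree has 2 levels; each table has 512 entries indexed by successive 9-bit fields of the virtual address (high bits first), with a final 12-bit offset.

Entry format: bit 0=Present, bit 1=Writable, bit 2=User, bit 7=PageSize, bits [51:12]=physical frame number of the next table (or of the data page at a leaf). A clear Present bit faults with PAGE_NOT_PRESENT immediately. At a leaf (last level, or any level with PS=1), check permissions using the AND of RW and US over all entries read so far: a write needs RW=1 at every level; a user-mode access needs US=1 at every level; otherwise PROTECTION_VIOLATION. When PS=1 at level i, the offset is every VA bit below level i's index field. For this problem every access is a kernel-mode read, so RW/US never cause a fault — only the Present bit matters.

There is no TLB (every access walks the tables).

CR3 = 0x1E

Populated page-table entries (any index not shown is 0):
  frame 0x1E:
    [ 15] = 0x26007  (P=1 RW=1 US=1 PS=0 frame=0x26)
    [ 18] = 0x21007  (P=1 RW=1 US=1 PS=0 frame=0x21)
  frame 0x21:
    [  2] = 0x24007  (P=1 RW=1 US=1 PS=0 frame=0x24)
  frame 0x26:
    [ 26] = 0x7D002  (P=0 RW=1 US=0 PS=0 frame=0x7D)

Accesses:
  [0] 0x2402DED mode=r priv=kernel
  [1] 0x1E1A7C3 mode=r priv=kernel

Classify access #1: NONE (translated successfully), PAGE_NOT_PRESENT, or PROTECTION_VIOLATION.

Per-access translation:
#0 VA=0x2402DED (r,kernel):
  L0: frame=0x1E idx=18 entry=0x21007 [P=1 RW=1 US=1 PS=0]
  L1: frame=0x21 idx=2 entry=0x24007 [P=1 RW=1 US=1 PS=0]
  → PA=0x24DED  (2 entries read)
#1 VA=0x1E1A7C3 (r,kernel):
  L0: frame=0x1E idx=15 entry=0x26007 [P=1 RW=1 US=1 PS=0]
  L1: frame=0x26 idx=26 entry=0x7D002 [P=0 RW=1 US=0 PS=0]
  ✗ PAGE_NOT_PRESENT  [2 reads]

Access #1 fault: PAGE_NOT_PRESENT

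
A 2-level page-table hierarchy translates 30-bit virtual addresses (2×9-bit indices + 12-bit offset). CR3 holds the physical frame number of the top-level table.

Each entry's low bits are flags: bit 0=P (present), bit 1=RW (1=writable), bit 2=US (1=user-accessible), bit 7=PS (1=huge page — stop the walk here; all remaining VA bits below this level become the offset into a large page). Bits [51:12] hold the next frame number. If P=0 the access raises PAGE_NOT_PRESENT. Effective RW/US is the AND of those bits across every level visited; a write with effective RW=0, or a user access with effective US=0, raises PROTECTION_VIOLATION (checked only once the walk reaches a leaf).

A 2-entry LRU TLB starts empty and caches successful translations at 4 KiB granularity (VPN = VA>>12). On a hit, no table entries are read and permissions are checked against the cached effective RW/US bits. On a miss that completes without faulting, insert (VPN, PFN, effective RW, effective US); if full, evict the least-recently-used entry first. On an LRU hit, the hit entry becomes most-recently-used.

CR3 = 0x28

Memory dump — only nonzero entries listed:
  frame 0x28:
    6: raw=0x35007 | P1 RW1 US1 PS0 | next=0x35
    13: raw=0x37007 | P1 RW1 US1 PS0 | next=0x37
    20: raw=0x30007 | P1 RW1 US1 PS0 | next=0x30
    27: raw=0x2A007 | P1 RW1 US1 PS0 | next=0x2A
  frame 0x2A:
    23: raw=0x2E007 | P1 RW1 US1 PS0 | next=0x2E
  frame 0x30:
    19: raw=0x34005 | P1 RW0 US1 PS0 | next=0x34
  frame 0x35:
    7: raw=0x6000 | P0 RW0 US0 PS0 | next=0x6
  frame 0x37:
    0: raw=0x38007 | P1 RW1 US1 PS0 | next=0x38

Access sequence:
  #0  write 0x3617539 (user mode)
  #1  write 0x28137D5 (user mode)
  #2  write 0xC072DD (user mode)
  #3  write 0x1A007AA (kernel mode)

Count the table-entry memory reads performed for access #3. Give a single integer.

Per-access translation:
#0 VA=0x3617539 (w,user):
  L0 @0x28[27] → 0x2A007  P=1,RW=1,US=1,PS=0
  L1 @0x2A[23] → 0x2E007  P=1,RW=1,US=1,PS=0
  ⇒ phys 0x2E539  [2 reads]
#1 VA=0x28137D5 (w,user):
  L0 @0x28[20] → 0x30007  P=1,RW=1,US=1,PS=0
  L1 @0x30[19] → 0x34005  P=1,RW=0,US=1,PS=0
  → PROTECTION_VIOLATION  (2 entries read)
#2 VA=0xC072DD (w,user):
  L0 @0x28[6] → 0x35007  P=1,RW=1,US=1,PS=0
  L1 @0x35[7] → 0x6000  P=0,RW=0,US=0,PS=0
  → PAGE_NOT_PRESENT  (2 entries read)
#3 VA=0x1A007AA (w,kernel):
  L0 @0x28[13] → 0x37007  P=1,RW=1,US=1,PS=0
  L1 @0x37[0] → 0x38007  P=1,RW=1,US=1,PS=0
  ⇒ phys 0x387AA  [2 reads]

Entries read for #3: 2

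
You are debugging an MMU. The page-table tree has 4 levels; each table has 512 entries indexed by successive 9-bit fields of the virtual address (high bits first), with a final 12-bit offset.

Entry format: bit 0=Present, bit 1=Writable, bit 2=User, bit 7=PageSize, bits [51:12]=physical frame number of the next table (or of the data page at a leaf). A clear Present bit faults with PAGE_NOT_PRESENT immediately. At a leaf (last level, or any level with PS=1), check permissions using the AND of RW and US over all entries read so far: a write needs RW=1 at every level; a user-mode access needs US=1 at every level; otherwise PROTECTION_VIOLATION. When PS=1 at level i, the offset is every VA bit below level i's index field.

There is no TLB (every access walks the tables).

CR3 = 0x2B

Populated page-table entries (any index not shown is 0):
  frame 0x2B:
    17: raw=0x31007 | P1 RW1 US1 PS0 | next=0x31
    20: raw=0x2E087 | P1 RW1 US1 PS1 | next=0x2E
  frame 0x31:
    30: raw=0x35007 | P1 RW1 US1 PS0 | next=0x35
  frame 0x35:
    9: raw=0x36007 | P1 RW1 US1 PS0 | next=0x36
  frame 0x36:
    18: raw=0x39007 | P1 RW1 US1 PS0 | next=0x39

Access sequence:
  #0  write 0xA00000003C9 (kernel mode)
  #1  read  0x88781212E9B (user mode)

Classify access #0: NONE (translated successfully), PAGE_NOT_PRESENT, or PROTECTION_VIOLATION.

Walk each access:
#0 VA=0xA00000003C9 (w,kernel):
  lvl0: tbl 0x2B, slot 20 ⇒ 0x2E087 (P1/RW1/US1/PS1)
  → PA=0x2E3C9 (huge @L0)  (1 entries read)
#1 VA=0x88781212E9B (r,user):
  lvl0: tbl 0x2B, slot 17 ⇒ 0x31007 (P1/RW1/US1/PS0)
  lvl1: tbl 0x31, slot 30 ⇒ 0x35007 (P1/RW1/US1/PS0)
  lvl2: tbl 0x35, slot 9 ⇒ 0x36007 (P1/RW1/US1/PS0)
  lvl3: tbl 0x36, slot 18 ⇒ 0x39007 (P1/RW1/US1/PS0)
  → PA=0x39E9B  (4 entries read)

Access #0 fault: NONE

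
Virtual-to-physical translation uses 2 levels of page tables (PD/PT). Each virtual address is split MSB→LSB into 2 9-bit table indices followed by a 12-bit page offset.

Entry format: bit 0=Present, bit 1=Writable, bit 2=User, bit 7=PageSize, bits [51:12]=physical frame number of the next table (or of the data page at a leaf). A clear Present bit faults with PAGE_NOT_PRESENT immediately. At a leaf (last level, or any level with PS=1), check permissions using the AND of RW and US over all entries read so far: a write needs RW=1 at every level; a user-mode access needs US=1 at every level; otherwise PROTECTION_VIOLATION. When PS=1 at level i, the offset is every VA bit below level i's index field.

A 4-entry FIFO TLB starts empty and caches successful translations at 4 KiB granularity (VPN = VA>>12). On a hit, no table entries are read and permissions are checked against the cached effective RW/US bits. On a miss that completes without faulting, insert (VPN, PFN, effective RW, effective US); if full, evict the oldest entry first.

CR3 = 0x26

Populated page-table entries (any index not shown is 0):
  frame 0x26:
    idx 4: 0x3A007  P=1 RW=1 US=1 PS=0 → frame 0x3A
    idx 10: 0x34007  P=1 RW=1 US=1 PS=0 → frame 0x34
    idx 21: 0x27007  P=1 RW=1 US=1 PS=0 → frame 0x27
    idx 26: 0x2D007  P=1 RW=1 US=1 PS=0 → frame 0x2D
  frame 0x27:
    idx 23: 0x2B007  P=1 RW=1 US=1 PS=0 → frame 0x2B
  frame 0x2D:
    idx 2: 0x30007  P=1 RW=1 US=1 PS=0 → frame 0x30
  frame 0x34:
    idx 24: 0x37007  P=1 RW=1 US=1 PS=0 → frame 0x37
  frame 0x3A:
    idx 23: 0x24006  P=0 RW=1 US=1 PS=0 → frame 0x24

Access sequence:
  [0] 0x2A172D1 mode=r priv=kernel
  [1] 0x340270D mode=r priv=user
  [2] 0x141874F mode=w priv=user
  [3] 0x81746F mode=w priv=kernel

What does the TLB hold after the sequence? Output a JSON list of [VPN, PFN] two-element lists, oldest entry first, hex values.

Walk each access:
#0 VA=0x2A172D1 (r,kernel):
  lvl0: tbl 0x26, slot 21 ⇒ 0x27007 (P1/RW1/US1/PS0)
  lvl1: tbl 0x27, slot 23 ⇒ 0x2B007 (P1/RW1/US1/PS0)
  → PA=0x2B2D1  (2 entries read)
#1 VA=0x340270D (r,user):
  lvl0: tbl 0x26, slot 26 ⇒ 0x2D007 (P1/RW1/US1/PS0)
  lvl1: tbl 0x2D, slot 2 ⇒ 0x30007 (P1/RW1/US1/PS0)
  → PA=0x3070D  (2 entries read)
#2 VA=0x141874F (w,user):
  lvl0: tbl 0x26, slot 10 ⇒ 0x34007 (P1/RW1/US1/PS0)
  lvl1: tbl 0x34, slot 24 ⇒ 0x37007 (P1/RW1/US1/PS0)
  → PA=0x3774F  (2 entries read)
#3 VA=0x81746F (w,kernel):
  lvl0: tbl 0x26, slot 4 ⇒ 0x3A007 (P1/RW1/US1/PS0)
  lvl1: tbl 0x3A, slot 23 ⇒ 0x24006 (P0/RW1/US1/PS0)
  → PAGE_NOT_PRESENT  (2 entries read)

TLB: [["0x2A17", "0x2B"], ["0x3402", "0x30"], ["0x1418", "0x37"]]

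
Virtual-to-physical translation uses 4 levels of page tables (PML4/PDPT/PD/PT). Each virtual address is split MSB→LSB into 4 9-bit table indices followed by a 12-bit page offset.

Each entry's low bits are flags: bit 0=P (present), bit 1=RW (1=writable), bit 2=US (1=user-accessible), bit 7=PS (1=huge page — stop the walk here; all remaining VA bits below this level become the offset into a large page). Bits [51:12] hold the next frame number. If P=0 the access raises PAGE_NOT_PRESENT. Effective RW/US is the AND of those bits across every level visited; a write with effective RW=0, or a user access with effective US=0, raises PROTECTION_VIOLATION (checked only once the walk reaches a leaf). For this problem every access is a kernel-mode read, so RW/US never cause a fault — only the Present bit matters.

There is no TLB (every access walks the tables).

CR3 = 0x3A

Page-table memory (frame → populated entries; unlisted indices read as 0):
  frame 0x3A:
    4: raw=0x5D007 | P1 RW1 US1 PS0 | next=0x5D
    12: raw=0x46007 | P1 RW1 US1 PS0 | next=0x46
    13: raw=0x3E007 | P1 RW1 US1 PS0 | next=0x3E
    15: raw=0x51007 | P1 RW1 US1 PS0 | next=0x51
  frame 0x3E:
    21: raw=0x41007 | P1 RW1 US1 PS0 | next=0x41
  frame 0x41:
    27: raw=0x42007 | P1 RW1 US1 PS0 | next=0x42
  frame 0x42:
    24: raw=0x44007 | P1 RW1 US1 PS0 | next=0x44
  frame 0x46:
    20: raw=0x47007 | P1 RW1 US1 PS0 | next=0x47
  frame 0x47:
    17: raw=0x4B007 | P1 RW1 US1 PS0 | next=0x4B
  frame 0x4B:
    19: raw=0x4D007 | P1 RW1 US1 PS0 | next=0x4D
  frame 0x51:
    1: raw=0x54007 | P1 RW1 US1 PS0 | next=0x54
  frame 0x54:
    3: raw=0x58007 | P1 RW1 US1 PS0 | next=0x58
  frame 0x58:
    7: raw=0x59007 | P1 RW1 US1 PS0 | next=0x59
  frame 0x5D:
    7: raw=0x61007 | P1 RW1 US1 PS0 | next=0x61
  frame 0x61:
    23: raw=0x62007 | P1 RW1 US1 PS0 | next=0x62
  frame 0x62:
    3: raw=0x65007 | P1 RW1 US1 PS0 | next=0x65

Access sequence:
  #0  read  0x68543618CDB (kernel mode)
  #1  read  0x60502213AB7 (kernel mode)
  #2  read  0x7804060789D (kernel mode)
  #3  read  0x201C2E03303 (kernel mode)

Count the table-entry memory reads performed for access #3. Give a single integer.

Trace:
#0 VA=0x68543618CDB (r,kernel):
  lvl0: tbl 0x3A, slot 13 ⇒ 0x3E007 (P1/RW1/US1/PS0)
  lvl1: tbl 0x3E, slot 21 ⇒ 0x41007 (P1/RW1/US1/PS0)
  lvl2: tbl 0x41, slot 27 ⇒ 0x42007 (P1/RW1/US1/PS0)
  lvl3: tbl 0x42, slot 24 ⇒ 0x44007 (P1/RW1/US1/PS0)
  ⇒ phys 0x44CDB  [4 reads]
#1 VA=0x60502213AB7 (r,kernel):
  lvl0: tbl 0x3A, slot 12 ⇒ 0x46007 (P1/RW1/US1/PS0)
  lvl1: tbl 0x46, slot 20 ⇒ 0x47007 (P1/RW1/US1/PS0)
  lvl2: tbl 0x47, slot 17 ⇒ 0x4B007 (P1/RW1/US1/PS0)
  lvl3: tbl 0x4B, slot 19 ⇒ 0x4D007 (P1/RW1/US1/PS0)
  ⇒ phys 0x4DAB7  [4 reads]
#2 VA=0x7804060789D (r,kernel):
  lvl0: tbl 0x3A, slot 15 ⇒ 0x51007 (P1/RW1/US1/PS0)
  lvl1: tbl 0x51, slot 1 ⇒ 0x54007 (P1/RW1/US1/PS0)
  lvl2: tbl 0x54, slot 3 ⇒ 0x58007 (P1/RW1/US1/PS0)
  lvl3: tbl 0x58, slot 7 ⇒ 0x59007 (P1/RW1/US1/PS0)
  ⇒ phys 0x5989D  [4 reads]
#3 VA=0x201C2E03303 (r,kernel):
  lvl0: tbl 0x3A, slot 4 ⇒ 0x5D007 (P1/RW1/US1/PS0)
  lvl1: tbl 0x5D, slot 7 ⇒ 0x61007 (P1/RW1/US1/PS0)
  lvl2: tbl 0x61, slot 23 ⇒ 0x62007 (P1/RW1/US1/PS0)
  lvl3: tbl 0x62, slot 3 ⇒ 0x65007 (P1/RW1/US1/PS0)
  ⇒ phys 0x65303  [4 reads]

Entries read for #3: 4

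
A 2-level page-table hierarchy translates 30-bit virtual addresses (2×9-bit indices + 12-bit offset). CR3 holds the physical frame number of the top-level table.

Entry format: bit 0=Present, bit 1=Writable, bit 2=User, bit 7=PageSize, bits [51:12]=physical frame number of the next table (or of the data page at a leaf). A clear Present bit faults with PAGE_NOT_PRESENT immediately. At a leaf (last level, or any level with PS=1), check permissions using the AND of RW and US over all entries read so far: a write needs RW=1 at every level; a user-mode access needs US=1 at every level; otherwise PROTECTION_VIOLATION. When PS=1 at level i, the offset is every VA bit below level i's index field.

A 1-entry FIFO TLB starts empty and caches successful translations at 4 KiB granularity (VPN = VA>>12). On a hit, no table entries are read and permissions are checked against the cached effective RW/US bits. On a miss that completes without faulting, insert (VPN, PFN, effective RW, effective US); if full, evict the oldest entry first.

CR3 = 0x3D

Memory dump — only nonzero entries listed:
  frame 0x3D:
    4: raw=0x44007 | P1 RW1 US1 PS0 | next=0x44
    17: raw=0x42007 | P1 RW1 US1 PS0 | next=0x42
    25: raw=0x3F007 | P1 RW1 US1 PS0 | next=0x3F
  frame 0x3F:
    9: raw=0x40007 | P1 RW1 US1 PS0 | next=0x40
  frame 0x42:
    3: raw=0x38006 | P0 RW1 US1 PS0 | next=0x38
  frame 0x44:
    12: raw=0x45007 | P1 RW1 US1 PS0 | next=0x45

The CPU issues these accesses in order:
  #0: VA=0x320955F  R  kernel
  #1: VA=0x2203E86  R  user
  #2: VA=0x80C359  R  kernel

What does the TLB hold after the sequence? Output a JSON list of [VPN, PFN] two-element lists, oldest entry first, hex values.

Per-access translation:
#0 VA=0x320955F (r,kernel):
  [0] read 0x3D idx=25: raw=0x3F007 flags P=1 W=1 U=1 S=0
  [1] read 0x3F idx=9: raw=0x40007 flags P=1 W=1 U=1 S=0
  ⇒ phys 0x4055F  [2 reads]
#1 VA=0x2203E86 (r,user):
  [0] read 0x3D idx=17: raw=0x42007 flags P=1 W=1 U=1 S=0
  [1] read 0x42 idx=3: raw=0x38006 flags P=0 W=1 U=1 S=0
  ⇒ fault: PAGE_NOT_PRESENT  — 2 lookups
#2 VA=0x80C359 (r,kernel):
  [0] read 0x3D idx=4: raw=0x44007 flags P=1 W=1 U=1 S=0
  [1] read 0x44 idx=12: raw=0x45007 flags P=1 W=1 U=1 S=0
  ⇒ phys 0x45359  [2 reads]

TLB: [["0x80C", "0x45"]]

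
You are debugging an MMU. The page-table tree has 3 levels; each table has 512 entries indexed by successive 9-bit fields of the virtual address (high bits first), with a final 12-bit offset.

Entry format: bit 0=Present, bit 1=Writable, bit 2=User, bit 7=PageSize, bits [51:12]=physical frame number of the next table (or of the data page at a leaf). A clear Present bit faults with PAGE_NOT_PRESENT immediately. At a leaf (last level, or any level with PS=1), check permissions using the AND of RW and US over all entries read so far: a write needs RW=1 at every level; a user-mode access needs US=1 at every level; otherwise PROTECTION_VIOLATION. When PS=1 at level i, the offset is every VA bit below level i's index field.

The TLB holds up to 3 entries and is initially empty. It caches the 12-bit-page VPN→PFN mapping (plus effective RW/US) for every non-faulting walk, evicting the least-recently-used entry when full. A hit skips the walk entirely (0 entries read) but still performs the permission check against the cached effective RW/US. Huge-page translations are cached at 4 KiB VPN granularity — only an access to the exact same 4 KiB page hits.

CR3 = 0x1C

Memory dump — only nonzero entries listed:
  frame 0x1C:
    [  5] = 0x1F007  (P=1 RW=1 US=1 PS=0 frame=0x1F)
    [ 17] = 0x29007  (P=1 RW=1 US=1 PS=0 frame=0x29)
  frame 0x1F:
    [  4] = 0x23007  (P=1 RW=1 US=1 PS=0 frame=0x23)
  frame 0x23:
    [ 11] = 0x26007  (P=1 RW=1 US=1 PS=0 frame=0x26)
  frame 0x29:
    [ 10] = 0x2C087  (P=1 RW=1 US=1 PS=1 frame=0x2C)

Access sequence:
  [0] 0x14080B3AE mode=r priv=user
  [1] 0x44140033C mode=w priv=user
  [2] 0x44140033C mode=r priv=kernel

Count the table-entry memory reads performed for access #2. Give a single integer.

Per-access translation:
#0 VA=0x14080B3AE (r,user):
  lvl0: tbl 0x1C, slot 5 ⇒ 0x1F007 (P1/RW1/US1/PS0)
  lvl1: tbl 0x1F, slot 4 ⇒ 0x23007 (P1/RW1/US1/PS0)
  lvl2: tbl 0x23, slot 11 ⇒ 0x26007 (P1/RW1/US1/PS0)
  ⇒ phys 0x263AE  [3 reads]
#1 VA=0x44140033C (w,user):
  lvl0: tbl 0x1C, slot 17 ⇒ 0x29007 (P1/RW1/US1/PS0)
  lvl1: tbl 0x29, slot 10 ⇒ 0x2C087 (P1/RW1/US1/PS1)
  ⇒ phys 0x2C33C (huge @L1)  [2 reads]
#2 VA=0x44140033C (r,kernel):
  TLB hit vpn=0x441400 → PA=0x2C33C

Entries read for #2: 0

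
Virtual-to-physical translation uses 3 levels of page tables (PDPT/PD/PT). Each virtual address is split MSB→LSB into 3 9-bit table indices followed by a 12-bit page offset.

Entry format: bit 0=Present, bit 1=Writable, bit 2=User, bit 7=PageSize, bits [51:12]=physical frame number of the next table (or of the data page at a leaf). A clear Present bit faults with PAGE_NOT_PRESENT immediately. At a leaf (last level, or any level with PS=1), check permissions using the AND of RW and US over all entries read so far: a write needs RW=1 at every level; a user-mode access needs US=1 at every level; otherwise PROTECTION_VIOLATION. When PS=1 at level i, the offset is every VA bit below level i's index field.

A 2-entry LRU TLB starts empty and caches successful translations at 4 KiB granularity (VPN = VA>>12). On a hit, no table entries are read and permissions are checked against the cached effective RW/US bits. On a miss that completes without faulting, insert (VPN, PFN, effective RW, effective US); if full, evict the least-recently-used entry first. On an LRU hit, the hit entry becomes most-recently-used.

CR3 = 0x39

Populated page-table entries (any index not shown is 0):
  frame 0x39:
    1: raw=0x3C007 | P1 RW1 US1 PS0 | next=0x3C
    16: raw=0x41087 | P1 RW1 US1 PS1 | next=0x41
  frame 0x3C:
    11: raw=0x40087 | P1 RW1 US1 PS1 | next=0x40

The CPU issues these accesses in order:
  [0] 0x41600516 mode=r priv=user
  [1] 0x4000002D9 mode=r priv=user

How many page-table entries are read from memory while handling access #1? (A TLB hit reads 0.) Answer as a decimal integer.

Per-access translation:
#0 VA=0x41600516 (r,user):
  lvl0: tbl 0x39, slot 1 ⇒ 0x3C007 (P1/RW1/US1/PS0)
  lvl1: tbl 0x3C, slot 11 ⇒ 0x40087 (P1/RW1/US1/PS1)
  ⇒ phys 0x40516 (huge @L1)  [2 reads]
#1 VA=0x4000002D9 (r,user):
  lvl0: tbl 0x39, slot 16 ⇒ 0x41087 (P1/RW1/US1/PS1)
  ⇒ phys 0x412D9 (huge @L0)  [1 reads]

Entries read for #1: 1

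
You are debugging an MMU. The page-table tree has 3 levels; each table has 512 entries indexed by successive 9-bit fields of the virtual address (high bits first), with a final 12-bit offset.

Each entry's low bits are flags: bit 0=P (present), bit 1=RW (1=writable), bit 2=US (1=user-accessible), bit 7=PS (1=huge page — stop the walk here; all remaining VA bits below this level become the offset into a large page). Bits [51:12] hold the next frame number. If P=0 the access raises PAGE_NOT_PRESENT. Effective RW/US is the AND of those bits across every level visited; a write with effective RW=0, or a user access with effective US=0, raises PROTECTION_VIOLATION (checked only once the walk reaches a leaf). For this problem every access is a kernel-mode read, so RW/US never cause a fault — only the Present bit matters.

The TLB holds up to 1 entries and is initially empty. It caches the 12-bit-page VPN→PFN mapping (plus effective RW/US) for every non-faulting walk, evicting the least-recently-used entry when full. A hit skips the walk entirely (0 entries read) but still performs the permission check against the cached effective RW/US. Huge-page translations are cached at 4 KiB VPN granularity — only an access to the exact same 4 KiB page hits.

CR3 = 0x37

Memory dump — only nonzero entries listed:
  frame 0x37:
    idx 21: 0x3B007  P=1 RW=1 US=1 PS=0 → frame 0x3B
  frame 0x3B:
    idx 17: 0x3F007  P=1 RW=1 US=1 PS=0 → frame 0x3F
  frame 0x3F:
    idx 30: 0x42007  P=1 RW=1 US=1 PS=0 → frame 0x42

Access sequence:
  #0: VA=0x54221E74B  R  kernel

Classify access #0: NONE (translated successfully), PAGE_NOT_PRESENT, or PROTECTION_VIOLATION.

Walk each access:
#0 VA=0x54221E74B (r,kernel):
  lvl0: tbl 0x37, slot 21 ⇒ 0x3B007 (P1/RW1/US1/PS0)
  lvl1: tbl 0x3B, slot 17 ⇒ 0x3F007 (P1/RW1/US1/PS0)
  lvl2: tbl 0x3F, slot 30 ⇒ 0x42007 (P1/RW1/US1/PS0)
  ✓ 0x4274B  — 3 lookups

Access #0 fault: NONE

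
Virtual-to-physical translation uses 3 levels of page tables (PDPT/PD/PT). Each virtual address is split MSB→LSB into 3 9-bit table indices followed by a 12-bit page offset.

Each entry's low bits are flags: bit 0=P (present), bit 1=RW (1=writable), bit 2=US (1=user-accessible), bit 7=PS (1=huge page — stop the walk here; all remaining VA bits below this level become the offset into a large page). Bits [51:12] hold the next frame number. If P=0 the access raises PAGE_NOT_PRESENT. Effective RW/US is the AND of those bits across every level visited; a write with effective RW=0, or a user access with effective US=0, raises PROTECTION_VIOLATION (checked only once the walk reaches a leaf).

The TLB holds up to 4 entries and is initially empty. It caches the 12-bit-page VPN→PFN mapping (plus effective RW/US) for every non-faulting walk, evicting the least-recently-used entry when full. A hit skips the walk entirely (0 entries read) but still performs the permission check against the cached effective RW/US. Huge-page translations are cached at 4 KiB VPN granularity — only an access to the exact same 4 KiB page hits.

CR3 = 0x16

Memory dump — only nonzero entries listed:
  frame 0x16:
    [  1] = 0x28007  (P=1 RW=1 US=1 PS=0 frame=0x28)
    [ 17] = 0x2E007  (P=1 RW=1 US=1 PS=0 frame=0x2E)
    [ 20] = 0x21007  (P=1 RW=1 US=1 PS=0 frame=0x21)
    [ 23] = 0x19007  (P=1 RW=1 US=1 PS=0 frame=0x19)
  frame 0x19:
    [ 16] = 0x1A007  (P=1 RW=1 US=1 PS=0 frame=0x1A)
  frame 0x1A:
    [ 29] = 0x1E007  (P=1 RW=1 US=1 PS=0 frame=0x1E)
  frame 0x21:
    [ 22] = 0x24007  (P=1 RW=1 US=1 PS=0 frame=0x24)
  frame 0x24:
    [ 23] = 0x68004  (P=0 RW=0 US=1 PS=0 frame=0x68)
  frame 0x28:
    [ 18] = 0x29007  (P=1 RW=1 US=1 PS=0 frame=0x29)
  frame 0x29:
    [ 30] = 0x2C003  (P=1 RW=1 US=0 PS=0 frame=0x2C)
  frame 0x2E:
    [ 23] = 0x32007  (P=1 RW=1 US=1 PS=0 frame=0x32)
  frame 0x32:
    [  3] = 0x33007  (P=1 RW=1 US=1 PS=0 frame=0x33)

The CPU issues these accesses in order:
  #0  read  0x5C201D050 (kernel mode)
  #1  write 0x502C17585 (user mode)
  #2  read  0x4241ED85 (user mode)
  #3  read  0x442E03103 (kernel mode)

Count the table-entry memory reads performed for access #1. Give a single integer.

Per-access translation:
#0 VA=0x5C201D050 (r,kernel):
  lvl0: tbl 0x16, slot 23 ⇒ 0x19007 (P1/RW1/US1/PS0)
  lvl1: tbl 0x19, slot 16 ⇒ 0x1A007 (P1/RW1/US1/PS0)
  lvl2: tbl 0x1A, slot 29 ⇒ 0x1E007 (P1/RW1/US1/PS0)
  ✓ 0x1E050  — 3 lookups
#1 VA=0x502C17585 (w,user):
  lvl0: tbl 0x16, slot 20 ⇒ 0x21007 (P1/RW1/US1/PS0)
  lvl1: tbl 0x21, slot 22 ⇒ 0x24007 (P1/RW1/US1/PS0)
  lvl2: tbl 0x24, slot 23 ⇒ 0x68004 (P0/RW0/US1/PS0)
  ⇒ fault: PAGE_NOT_PRESENT  — 3 lookups
#2 VA=0x4241ED85 (r,user):
  lvl0: tbl 0x16, slot 1 ⇒ 0x28007 (P1/RW1/US1/PS0)
  lvl1: tbl 0x28, slot 18 ⇒ 0x29007 (P1/RW1/US1/PS0)
  lvl2: tbl 0x29, slot 30 ⇒ 0x2C003 (P1/RW1/US0/PS0)
  ⇒ fault: PROTECTION_VIOLATION  — 3 lookups
#3 VA=0x442E03103 (r,kernel):
  lvl0: tbl 0x16, slot 17 ⇒ 0x2E007 (P1/RW1/US1/PS0)
  lvl1: tbl 0x2E, slot 23 ⇒ 0x32007 (P1/RW1/US1/PS0)
  lvl2: tbl 0x32, slot 3 ⇒ 0x33007 (P1/RW1/US1/PS0)
  ✓ 0x33103  — 3 lookups

Entries read for #1: 3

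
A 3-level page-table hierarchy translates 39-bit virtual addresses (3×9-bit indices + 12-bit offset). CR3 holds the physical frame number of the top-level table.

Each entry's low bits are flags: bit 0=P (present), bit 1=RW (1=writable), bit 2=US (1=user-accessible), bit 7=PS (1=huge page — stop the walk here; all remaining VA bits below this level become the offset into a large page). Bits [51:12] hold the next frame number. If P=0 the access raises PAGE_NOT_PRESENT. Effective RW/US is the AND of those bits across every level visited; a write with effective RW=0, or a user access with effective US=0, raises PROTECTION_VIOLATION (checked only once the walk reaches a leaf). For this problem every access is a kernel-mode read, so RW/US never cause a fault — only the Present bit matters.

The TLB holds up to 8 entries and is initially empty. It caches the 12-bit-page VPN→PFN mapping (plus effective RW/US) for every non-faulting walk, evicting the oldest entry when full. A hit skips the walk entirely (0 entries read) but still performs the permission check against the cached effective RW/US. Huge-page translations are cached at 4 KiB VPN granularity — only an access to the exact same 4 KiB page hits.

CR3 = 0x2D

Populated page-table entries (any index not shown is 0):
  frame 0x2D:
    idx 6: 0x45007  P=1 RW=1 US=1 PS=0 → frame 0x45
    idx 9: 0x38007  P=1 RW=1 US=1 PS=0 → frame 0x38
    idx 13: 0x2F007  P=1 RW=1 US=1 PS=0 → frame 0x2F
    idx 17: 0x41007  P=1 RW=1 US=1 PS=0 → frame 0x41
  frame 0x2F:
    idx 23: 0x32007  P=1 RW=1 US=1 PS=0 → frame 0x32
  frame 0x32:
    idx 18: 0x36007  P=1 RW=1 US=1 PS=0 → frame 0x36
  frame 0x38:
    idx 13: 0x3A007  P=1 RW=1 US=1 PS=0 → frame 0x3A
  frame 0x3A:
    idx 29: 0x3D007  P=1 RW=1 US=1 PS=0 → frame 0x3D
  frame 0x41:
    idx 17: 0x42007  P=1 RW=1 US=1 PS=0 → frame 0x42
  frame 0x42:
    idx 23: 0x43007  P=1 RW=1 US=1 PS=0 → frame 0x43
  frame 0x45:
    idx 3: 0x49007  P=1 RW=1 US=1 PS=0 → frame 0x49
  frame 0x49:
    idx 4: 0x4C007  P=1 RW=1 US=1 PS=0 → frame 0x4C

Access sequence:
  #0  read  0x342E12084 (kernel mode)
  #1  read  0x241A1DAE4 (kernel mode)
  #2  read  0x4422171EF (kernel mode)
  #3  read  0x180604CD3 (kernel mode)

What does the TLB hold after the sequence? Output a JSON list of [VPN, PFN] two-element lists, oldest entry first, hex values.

Per-access translation:
#0 VA=0x342E12084 (r,kernel):
  [0] read 0x2D idx=13: raw=0x2F007 flags P=1 W=1 U=1 S=0
  [1] read 0x2F idx=23: raw=0x32007 flags P=1 W=1 U=1 S=0
  [2] read 0x32 idx=18: raw=0x36007 flags P=1 W=1 U=1 S=0
  ✓ 0x36084  — 3 lookups
#1 VA=0x241A1DAE4 (r,kernel):
  [0] read 0x2D idx=9: raw=0x38007 flags P=1 W=1 U=1 S=0
  [1] read 0x38 idx=13: raw=0x3A007 flags P=1 W=1 U=1 S=0
  [2] read 0x3A idx=29: raw=0x3D007 flags P=1 W=1 U=1 S=0
  ✓ 0x3DAE4  — 3 lookups
#2 VA=0x4422171EF (r,kernel):
  [0] read 0x2D idx=17: raw=0x41007 flags P=1 W=1 U=1 S=0
  [1] read 0x41 idx=17: raw=0x42007 flags P=1 W=1 U=1 S=0
  [2] read 0x42 idx=23: raw=0x43007 flags P=1 W=1 U=1 S=0
  ✓ 0x431EF  — 3 lookups
#3 VA=0x180604CD3 (r,kernel):
  [0] read 0x2D idx=6: raw=0x45007 flags P=1 W=1 U=1 S=0
  [1] read 0x45 idx=3: raw=0x49007 flags P=1 W=1 U=1 S=0
  [2] read 0x49 idx=4: raw=0x4C007 flags P=1 W=1 U=1 S=0
  ✓ 0x4CCD3  — 3 lookups

TLB: [["0x342E12", "0x36"], ["0x241A1D", "0x3D"], ["0x442217", "0x43"], ["0x180604", "0x4C"]]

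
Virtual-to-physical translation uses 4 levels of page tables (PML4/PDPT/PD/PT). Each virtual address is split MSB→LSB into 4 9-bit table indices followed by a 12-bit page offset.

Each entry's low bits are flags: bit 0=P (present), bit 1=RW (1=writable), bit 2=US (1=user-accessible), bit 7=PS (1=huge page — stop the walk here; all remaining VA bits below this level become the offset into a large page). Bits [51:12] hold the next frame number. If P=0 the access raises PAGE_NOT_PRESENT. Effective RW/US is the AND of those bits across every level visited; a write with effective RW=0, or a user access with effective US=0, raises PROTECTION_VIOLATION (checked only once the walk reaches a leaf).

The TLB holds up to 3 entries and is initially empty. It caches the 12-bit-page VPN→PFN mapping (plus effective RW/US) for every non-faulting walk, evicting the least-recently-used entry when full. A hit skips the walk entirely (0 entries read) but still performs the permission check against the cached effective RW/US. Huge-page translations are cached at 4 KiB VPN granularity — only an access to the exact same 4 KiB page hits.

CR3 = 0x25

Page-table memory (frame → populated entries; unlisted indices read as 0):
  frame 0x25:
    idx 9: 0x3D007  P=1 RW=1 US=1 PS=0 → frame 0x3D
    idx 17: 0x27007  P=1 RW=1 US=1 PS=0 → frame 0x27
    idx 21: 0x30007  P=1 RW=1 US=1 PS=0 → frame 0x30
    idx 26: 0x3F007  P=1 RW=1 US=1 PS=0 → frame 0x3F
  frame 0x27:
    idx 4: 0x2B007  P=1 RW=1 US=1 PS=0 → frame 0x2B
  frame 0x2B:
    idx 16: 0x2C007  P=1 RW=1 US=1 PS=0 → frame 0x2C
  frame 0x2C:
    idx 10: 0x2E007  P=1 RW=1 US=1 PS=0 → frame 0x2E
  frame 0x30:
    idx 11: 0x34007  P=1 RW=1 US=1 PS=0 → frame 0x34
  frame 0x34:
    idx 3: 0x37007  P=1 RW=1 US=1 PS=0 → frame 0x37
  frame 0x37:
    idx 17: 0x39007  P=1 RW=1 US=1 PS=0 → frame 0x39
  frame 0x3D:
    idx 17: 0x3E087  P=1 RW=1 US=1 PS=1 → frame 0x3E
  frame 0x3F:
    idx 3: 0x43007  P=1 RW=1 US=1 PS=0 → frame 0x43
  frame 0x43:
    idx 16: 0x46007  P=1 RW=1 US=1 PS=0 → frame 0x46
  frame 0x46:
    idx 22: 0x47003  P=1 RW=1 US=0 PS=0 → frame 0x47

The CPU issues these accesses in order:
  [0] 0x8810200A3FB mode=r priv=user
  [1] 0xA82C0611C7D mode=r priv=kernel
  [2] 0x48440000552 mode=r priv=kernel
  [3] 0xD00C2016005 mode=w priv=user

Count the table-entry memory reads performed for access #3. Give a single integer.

Walk each access:
#0 VA=0x8810200A3FB (r,user):
  L0 @0x25[17] → 0x27007  P=1,RW=1,US=1,PS=0
  L1 @0x27[4] → 0x2B007  P=1,RW=1,US=1,PS=0
  L2 @0x2B[16] → 0x2C007  P=1,RW=1,US=1,PS=0
  L3 @0x2C[10] → 0x2E007  P=1,RW=1,US=1,PS=0
  ✓ 0x2E3FB  — 4 lookups
#1 VA=0xA82C0611C7D (r,kernel):
  L0 @0x25[21] → 0x30007  P=1,RW=1,US=1,PS=0
  L1 @0x30[11] → 0x34007  P=1,RW=1,US=1,PS=0
  L2 @0x34[3] → 0x37007  P=1,RW=1,US=1,PS=0
  L3 @0x37[17] → 0x39007  P=1,RW=1,US=1,PS=0
  ✓ 0x39C7D  — 4 lookups
#2 VA=0x48440000552 (r,kernel):
  L0 @0x25[9] → 0x3D007  P=1,RW=1,US=1,PS=0
  L1 @0x3D[17] → 0x3E087  P=1,RW=1,US=1,PS=1
  ✓ 0x3E552 (huge @L1)  — 2 lookups
#3 VA=0xD00C2016005 (w,user):
  L0 @0x25[26] → 0x3F007  P=1,RW=1,US=1,PS=0
  L1 @0x3F[3] → 0x43007  P=1,RW=1,US=1,PS=0
  L2 @0x43[16] → 0x46007  P=1,RW=1,US=1,PS=0
  L3 @0x46[22] → 0x47003  P=1,RW=1,US=0,PS=0
  ✗ PROTECTION_VIOLATION  [4 reads]

Entries read for #3: 4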